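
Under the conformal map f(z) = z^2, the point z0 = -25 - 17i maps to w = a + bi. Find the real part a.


Step 1: z0 = -25 - 17i
Step 2: z0^2 = (-25)^2 - (-17)^2 + 850i
Step 3: real part = 625 - 289 = 336

336


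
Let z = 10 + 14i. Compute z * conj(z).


Step 1: conj(z) = 10 - 14i
Step 2: z * conj(z) = 10^2 + 14^2
Step 3: = 100 + 196 = 296

296


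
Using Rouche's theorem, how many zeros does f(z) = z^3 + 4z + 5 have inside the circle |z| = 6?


Step 1: On |z| = 6 the three terms have sizes |z^3| = 6^3 = 216, |4z| = 4*6 = 24, |5| = 5
Step 2: The dominant term is g(z) = z^3; let h(z) = 4z + 5 so f = g + h
Step 3: On |z| = 6: |g| = 216 and |h| <= 24 + 5 = 29
Step 4: Since 216 > 29, |h| < |g| on |z| = 6, so by Rouche f has the same number of zeros as g inside |z| < 6
Step 5: g(z) = z^3 has 3 zeros (all at the origin) inside |z| < 6. Answer = 3

3


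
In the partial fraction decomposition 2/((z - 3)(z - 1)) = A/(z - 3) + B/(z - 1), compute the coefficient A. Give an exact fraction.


Step 1: Multiply both sides by (z - 3) and set z = 3
Step 2: A = 2 / (3 - 1)
Step 3: A = 2 / 2
Step 4: A = 1

1


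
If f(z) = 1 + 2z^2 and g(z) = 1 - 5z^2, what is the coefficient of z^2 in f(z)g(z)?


Step 1: z^2 term in f*g comes from: (1)*(-5z^2) + (0)*(0) + (2z^2)*(1)
Step 2: = -5 + 0 + 2
Step 3: = -3

-3


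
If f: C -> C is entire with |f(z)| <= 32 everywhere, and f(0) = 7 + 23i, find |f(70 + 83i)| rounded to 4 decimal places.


Step 1: By Liouville's theorem, a bounded entire function is constant.
Step 2: f(z) = f(0) = 7 + 23i for all z.
Step 3: |f(w)| = |7 + 23i| = sqrt(49 + 529)
Step 4: = 24.0416

24.0416


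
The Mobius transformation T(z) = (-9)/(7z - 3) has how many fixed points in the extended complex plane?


Step 1: Fixed points satisfy T(z) = z
Step 2: 7z^2 - 3z + 9 = 0
Step 3: Discriminant = (-3)^2 - 4*7*9 = -243
Step 4: Number of fixed points = 2

2


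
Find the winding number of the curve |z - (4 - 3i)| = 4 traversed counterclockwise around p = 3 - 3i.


Step 1: Center c = (4, -3), radius = 4
Step 2: |p - c|^2 = (-1)^2 + 0^2 = 1
Step 3: r^2 = 16
Step 4: |p-c| < r so winding number = 1

1


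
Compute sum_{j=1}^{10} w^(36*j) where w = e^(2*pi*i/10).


Step 1: The sum sum_{j=1}^{n} w^(k*j) equals n if n | k, else 0.
Step 2: Here n = 10, k = 36
Step 3: Does n divide k? 10 | 36 -> False
Step 4: Sum = 0

0


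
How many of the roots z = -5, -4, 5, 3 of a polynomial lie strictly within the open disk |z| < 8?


Step 1: Check each root:
  z = -5: |-5| = 5 < 8
  z = -4: |-4| = 4 < 8
  z = 5: |5| = 5 < 8
  z = 3: |3| = 3 < 8
Step 2: Count = 4

4


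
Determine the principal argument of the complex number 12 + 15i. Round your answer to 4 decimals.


Step 1: z = 12 + 15i
Step 2: arg(z) = atan2(15, 12)
Step 3: arg(z) = 0.8961

0.8961


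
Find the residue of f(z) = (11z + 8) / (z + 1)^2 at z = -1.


Step 1: Pole of order 2 at z = -1
Step 2: Res = lim d/dz [(z + 1)^2 * f(z)] as z -> -1
Step 3: (z + 1)^2 * f(z) = 11z + 8
Step 4: d/dz[11z + 8] = 11

11


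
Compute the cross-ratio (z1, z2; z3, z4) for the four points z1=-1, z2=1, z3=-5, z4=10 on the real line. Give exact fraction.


Step 1: (z1-z3)(z2-z4) = 4 * (-9) = -36
Step 2: (z1-z4)(z2-z3) = (-11) * 6 = -66
Step 3: Cross-ratio = 36/66 = 6/11

6/11


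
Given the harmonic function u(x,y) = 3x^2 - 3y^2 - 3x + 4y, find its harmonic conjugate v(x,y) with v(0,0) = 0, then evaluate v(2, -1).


Step 1: v_x = -u_y = 6y - 4
Step 2: v_y = u_x = 6x - 3
Step 3: v = 6xy - 4x - 3y + C
Step 4: v(0,0) = 0 => C = 0
Step 5: v(2, -1) = -17

-17


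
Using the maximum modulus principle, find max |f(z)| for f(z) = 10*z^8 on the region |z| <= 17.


Step 1: On |z| = 17, |f(z)| = 10 * |z|^8 = 10 * 17^8
Step 2: By maximum modulus principle, maximum is on boundary.
Step 3: Maximum = 10 * 6975757441 = 69757574410

69757574410


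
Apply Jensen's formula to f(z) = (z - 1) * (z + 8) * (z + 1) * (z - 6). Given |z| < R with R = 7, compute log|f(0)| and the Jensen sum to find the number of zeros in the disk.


Jensen's formula: (1/2pi)*integral log|f(Re^it)|dt = log|f(0)| + sum_{|a_k|<R} log(R/|a_k|)
Step 1: f(0) = (-1) * 8 * 1 * (-6) = 48
Step 2: log|f(0)| = log|1| + log|-8| + log|-1| + log|6| = 3.8712
Step 3: Zeros inside |z| < 7: 1, -1, 6
Step 4: Jensen sum = log(7/1) + log(7/1) + log(7/6) = 4.046
Step 5: n(R) = number of terms in the Jensen sum = count of zeros inside |z| < 7 = 3

3


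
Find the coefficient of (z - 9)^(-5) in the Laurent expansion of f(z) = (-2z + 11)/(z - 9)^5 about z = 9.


Step 1: Write the numerator in powers of (z - 9): -2z + 11 = -2(z - 9) + (-2*9 + 11) = -2(z - 9) - 7
Step 2: Divide by (z - 9)^5: f(z) = -7(z - 9)^(-5) - 2(z - 9)^(-4)
Step 3: This finite sum is the Laurent series of f about z = 9.
Step 4: Coefficient of (z - 9)^(-5) = -2*9 + 11 = -7

-7


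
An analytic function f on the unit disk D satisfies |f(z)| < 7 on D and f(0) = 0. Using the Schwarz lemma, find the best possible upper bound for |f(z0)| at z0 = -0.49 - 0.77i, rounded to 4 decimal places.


Step 1: g = f/7 maps D -> D with g(0) = 0, so by the Schwarz lemma |g(z)| <= |z|, i.e. |f(z)| <= 7|z|; this is sharp (f(z) = 7z).
Step 2: |z0|^2 = (-0.49)^2 + (-0.77)^2 = 0.833
Step 3: |z0| = sqrt(0.833) = 0.912688
Step 4: Best bound = 7 * |z0| = 7 * 0.912688 = 6.3888

6.3888


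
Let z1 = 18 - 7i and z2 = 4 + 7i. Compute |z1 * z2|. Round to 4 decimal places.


Step 1: |z1| = sqrt(18^2 + (-7)^2) = sqrt(373)
Step 2: |z2| = sqrt(4^2 + 7^2) = sqrt(65)
Step 3: |z1*z2| = |z1|*|z2| = sqrt(373) * sqrt(65) = sqrt(373 * 65) = sqrt(24245)
Step 4: = 155.7081

155.7081


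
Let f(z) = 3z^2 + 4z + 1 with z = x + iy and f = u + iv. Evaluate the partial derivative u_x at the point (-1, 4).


Step 1: f(z) = 3(x+iy)^2 + 4(x+iy) + 1
Step 2: u = 3(x^2 - y^2) + 4x + 1
Step 3: u_x = 6x + 4
Step 4: At (-1, 4): u_x = -6 + 4 = -2

-2


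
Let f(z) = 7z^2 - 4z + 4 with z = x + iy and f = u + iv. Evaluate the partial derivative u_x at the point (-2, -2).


Step 1: f(z) = 7(x+iy)^2 - 4(x+iy) + 4
Step 2: u = 7(x^2 - y^2) - 4x + 4
Step 3: u_x = 14x - 4
Step 4: At (-2, -2): u_x = -28 - 4 = -32

-32


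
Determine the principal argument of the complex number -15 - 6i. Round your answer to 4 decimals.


Step 1: z = -15 - 6i
Step 2: arg(z) = atan2(-6, -15)
Step 3: arg(z) = -2.7611

-2.7611


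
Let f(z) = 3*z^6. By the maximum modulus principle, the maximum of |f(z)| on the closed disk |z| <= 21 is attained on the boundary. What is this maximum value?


Step 1: On |z| = 21, |f(z)| = 3 * |z|^6 = 3 * 21^6
Step 2: By maximum modulus principle, maximum is on boundary.
Step 3: Maximum = 3 * 85766121 = 257298363

257298363


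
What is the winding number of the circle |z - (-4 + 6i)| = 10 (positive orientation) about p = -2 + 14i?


Step 1: Center c = (-4, 6), radius = 10
Step 2: |p - c|^2 = 2^2 + 8^2 = 68
Step 3: r^2 = 100
Step 4: |p-c| < r so winding number = 1

1


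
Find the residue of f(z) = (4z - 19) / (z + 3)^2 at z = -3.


Step 1: Pole of order 2 at z = -3
Step 2: Res = lim d/dz [(z + 3)^2 * f(z)] as z -> -3
Step 3: (z + 3)^2 * f(z) = 4z - 19
Step 4: d/dz[4z - 19] = 4

4


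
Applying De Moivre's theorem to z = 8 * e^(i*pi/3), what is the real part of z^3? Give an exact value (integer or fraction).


Step 1: By De Moivre's theorem, z^3 = 8^3 * e^(i*3*pi/3) = 512 * (cos(pi) + i*sin(pi))
Step 2: |z|^3 = 8^3 = 512
Step 3: The angle pi already lies in [0, 2*pi)
Step 4: cos(pi) = -1
Step 5: Re(z^3) = 512 * (-1) = -512

-512


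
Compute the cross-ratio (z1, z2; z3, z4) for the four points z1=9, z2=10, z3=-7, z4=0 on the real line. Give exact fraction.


Step 1: (z1-z3)(z2-z4) = 16 * 10 = 160
Step 2: (z1-z4)(z2-z3) = 9 * 17 = 153
Step 3: Cross-ratio = 160/153 = 160/153

160/153


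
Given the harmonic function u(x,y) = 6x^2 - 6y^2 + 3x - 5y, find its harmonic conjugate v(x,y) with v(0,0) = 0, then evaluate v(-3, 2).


Step 1: v_x = -u_y = 12y + 5
Step 2: v_y = u_x = 12x + 3
Step 3: v = 12xy + 5x + 3y + C
Step 4: v(0,0) = 0 => C = 0
Step 5: v(-3, 2) = -81

-81


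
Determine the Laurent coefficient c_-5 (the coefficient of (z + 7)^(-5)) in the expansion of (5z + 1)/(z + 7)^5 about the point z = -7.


Step 1: Write the numerator in powers of (z + 7): 5z + 1 = 5(z + 7) + (5*(-7) + 1) = 5(z + 7) - 34
Step 2: Divide by (z + 7)^5: f(z) = -34(z + 7)^(-5) + 5(z + 7)^(-4)
Step 3: This finite sum is the Laurent series of f about z = -7.
Step 4: Coefficient of (z + 7)^(-5) = 5*(-7) + 1 = -34

-34


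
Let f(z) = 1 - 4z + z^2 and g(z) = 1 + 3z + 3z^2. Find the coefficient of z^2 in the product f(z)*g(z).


Step 1: z^2 term in f*g comes from: (1)*(3z^2) + (-4z)*(3z) + (z^2)*(1)
Step 2: = 3 - 12 + 1
Step 3: = -8

-8


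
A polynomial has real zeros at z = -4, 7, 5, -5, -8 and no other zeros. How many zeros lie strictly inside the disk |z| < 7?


Step 1: Check each root:
  z = -4: |-4| = 4 < 7
  z = 7: |7| = 7 >= 7
  z = 5: |5| = 5 < 7
  z = -5: |-5| = 5 < 7
  z = -8: |-8| = 8 >= 7
Step 2: Count = 3

3


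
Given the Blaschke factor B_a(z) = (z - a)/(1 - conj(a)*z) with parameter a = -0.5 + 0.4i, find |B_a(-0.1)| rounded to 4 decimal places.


Step 1: Numerator z0 - a = -0.1 - (-0.5 + 0.4i) = 0.4 - 0.4i
Step 2: Denominator 1 - conj(a)*z0 = 1 - (-0.5 - 0.4i)*(-0.1) = 0.95 - 0.04i
Step 3: |z0 - a|^2 = 0.4^2 + (-0.4)^2 = 0.32; |1 - conj(a)*z0|^2 = 0.95^2 + (-0.04)^2 = 0.9041
Step 4: |B_a(-0.1)| = sqrt(0.32 / 0.9041) = sqrt(0.353943)
Step 5: = 0.5949

0.5949


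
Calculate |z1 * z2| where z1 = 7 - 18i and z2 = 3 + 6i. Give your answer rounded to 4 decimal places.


Step 1: |z1| = sqrt(7^2 + (-18)^2) = sqrt(373)
Step 2: |z2| = sqrt(3^2 + 6^2) = sqrt(45)
Step 3: |z1*z2| = |z1|*|z2| = sqrt(373) * sqrt(45) = sqrt(373 * 45) = sqrt(16785)
Step 4: = 129.5569

129.5569


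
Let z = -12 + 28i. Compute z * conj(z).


Step 1: conj(z) = -12 - 28i
Step 2: z * conj(z) = (-12)^2 + 28^2
Step 3: = 144 + 784 = 928

928


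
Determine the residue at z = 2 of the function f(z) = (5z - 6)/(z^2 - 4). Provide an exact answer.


Step 1: Q(z) = z^2 - 4 = (z - 2)(z + 2)
Step 2: Q'(z) = 2z
Step 3: Q'(2) = 4, P(2) = 4
Step 4: Res = P(2)/Q'(2) = 4/4 = 1

1


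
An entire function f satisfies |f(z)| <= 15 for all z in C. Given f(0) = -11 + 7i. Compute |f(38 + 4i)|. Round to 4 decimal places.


Step 1: By Liouville's theorem, a bounded entire function is constant.
Step 2: f(z) = f(0) = -11 + 7i for all z.
Step 3: |f(w)| = |-11 + 7i| = sqrt(121 + 49)
Step 4: = 13.0384

13.0384


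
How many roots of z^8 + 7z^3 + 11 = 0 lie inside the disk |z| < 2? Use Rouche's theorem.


Step 1: On |z| = 2 the three terms have sizes |z^8| = 2^8 = 256, |7z^3| = 7*2^3 = 56, |11| = 11
Step 2: The dominant term is g(z) = z^8; let h(z) = 7z^3 + 11 so f = g + h
Step 3: On |z| = 2: |g| = 256 and |h| <= 56 + 11 = 67
Step 4: Since 256 > 67, |h| < |g| on |z| = 2, so by Rouche f has the same number of zeros as g inside |z| < 2
Step 5: g(z) = z^8 has 8 zeros (all at the origin) inside |z| < 2. Answer = 8

8


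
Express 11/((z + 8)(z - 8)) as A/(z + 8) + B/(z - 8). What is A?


Step 1: Multiply both sides by (z + 8) and set z = -8
Step 2: A = 11 / (-8 - 8)
Step 3: A = 11 / (-16)
Step 4: A = -11/16

-11/16


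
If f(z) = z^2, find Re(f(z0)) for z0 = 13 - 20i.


Step 1: z0 = 13 - 20i
Step 2: z0^2 = 13^2 - (-20)^2 - 520i
Step 3: real part = 169 - 400 = -231

-231


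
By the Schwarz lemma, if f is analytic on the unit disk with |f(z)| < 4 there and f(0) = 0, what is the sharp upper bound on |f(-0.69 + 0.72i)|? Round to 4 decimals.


Step 1: g = f/4 maps D -> D with g(0) = 0, so by the Schwarz lemma |g(z)| <= |z|, i.e. |f(z)| <= 4|z|; this is sharp (f(z) = 4z).
Step 2: |z0|^2 = (-0.69)^2 + 0.72^2 = 0.9945
Step 3: |z0| = sqrt(0.9945) = 0.997246
Step 4: Best bound = 4 * |z0| = 4 * 0.997246 = 3.989

3.989


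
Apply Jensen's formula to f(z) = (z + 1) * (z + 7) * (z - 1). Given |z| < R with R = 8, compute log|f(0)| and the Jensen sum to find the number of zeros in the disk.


Jensen's formula: (1/2pi)*integral log|f(Re^it)|dt = log|f(0)| + sum_{|a_k|<R} log(R/|a_k|)
Step 1: f(0) = 1 * 7 * (-1) = -7
Step 2: log|f(0)| = log|-1| + log|-7| + log|1| = 1.9459
Step 3: Zeros inside |z| < 8: -1, -7, 1
Step 4: Jensen sum = log(8/1) + log(8/7) + log(8/1) = 4.2924
Step 5: n(R) = number of terms in the Jensen sum = count of zeros inside |z| < 8 = 3

3


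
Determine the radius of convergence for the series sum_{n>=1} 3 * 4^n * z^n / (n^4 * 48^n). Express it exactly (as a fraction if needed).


Step 1: General term a_n = 3 * 4^n / (n^4 * 48^n)
Step 2: By the root test, |a_n|^(1/n) = 3^(1/n) * 4 / (n^(4/n) * 48) -> 4/48 as n -> infinity (since 3^(1/n) -> 1 and n^(4/n) -> 1)
Step 3: R = 1/lim|a_n|^(1/n) = 48/4 = 12

12


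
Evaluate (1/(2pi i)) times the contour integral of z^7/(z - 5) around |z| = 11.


Step 1: f(z) = z^7, a = 5 is inside |z| = 11
Step 2: By Cauchy integral formula: (1/(2pi*i)) * integral = f(a)
Step 3: f(5) = 5^7 = 78125

78125


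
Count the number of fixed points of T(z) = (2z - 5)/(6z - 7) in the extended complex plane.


Step 1: Fixed points satisfy T(z) = z
Step 2: 6z^2 - 9z + 5 = 0
Step 3: Discriminant = (-9)^2 - 4*6*5 = -39
Step 4: Number of fixed points = 2

2


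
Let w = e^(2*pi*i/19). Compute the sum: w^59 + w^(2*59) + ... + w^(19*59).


Step 1: The sum sum_{j=1}^{n} w^(k*j) equals n if n | k, else 0.
Step 2: Here n = 19, k = 59
Step 3: Does n divide k? 19 | 59 -> False
Step 4: Sum = 0

0


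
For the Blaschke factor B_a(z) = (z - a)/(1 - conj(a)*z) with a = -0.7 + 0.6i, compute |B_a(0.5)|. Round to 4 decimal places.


Step 1: Numerator z0 - a = 0.5 - (-0.7 + 0.6i) = 1.2 - 0.6i
Step 2: Denominator 1 - conj(a)*z0 = 1 - (-0.7 - 0.6i)*0.5 = 1.35 + 0.3i
Step 3: |z0 - a|^2 = 1.2^2 + (-0.6)^2 = 1.8; |1 - conj(a)*z0|^2 = 1.35^2 + 0.3^2 = 1.9125
Step 4: |B_a(0.5)| = sqrt(1.8 / 1.9125) = sqrt(0.941176)
Step 5: = 0.9701

0.9701


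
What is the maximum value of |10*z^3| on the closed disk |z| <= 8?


Step 1: On |z| = 8, |f(z)| = 10 * |z|^3 = 10 * 8^3
Step 2: By maximum modulus principle, maximum is on boundary.
Step 3: Maximum = 10 * 512 = 5120

5120


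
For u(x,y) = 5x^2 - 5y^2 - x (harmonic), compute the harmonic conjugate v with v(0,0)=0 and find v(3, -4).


Step 1: v_x = -u_y = 10y + 0
Step 2: v_y = u_x = 10x - 1
Step 3: v = 10xy - y + C
Step 4: v(0,0) = 0 => C = 0
Step 5: v(3, -4) = -116

-116


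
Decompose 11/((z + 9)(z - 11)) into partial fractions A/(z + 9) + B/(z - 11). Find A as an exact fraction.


Step 1: Multiply both sides by (z + 9) and set z = -9
Step 2: A = 11 / (-9 - 11)
Step 3: A = 11 / (-20)
Step 4: A = -11/20

-11/20


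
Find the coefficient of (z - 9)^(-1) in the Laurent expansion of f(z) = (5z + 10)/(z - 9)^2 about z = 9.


Step 1: Write the numerator in powers of (z - 9): 5z + 10 = 5(z - 9) + (5*9 + 10) = 5(z - 9) + 55
Step 2: Divide by (z - 9)^2: f(z) = 55(z - 9)^(-2) + 5(z - 9)^(-1)
Step 3: This finite sum is the Laurent series of f about z = 9.
Step 4: Coefficient of (z - 9)^(-1) = coefficient of (z - 9) in the re-centred numerator = 5

5


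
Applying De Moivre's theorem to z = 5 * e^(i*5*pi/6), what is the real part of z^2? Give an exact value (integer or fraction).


Step 1: By De Moivre's theorem, z^2 = 5^2 * e^(i*2*5*pi/6) = 25 * (cos(5*pi/3) + i*sin(5*pi/3))
Step 2: |z|^2 = 5^2 = 25
Step 3: The angle 5*pi/3 already lies in [0, 2*pi)
Step 4: cos(5*pi/3) = 1/2
Step 5: Re(z^2) = 25 * 1/2 = 25/2

25/2


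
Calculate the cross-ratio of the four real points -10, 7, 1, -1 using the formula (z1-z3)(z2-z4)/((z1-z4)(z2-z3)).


Step 1: (z1-z3)(z2-z4) = (-11) * 8 = -88
Step 2: (z1-z4)(z2-z3) = (-9) * 6 = -54
Step 3: Cross-ratio = 88/54 = 44/27

44/27


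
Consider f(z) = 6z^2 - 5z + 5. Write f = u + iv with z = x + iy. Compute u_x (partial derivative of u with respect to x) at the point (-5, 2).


Step 1: f(z) = 6(x+iy)^2 - 5(x+iy) + 5
Step 2: u = 6(x^2 - y^2) - 5x + 5
Step 3: u_x = 12x - 5
Step 4: At (-5, 2): u_x = -60 - 5 = -65

-65


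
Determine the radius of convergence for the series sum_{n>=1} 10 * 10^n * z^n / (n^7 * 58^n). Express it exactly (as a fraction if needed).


Step 1: General term a_n = 10 * 10^n / (n^7 * 58^n)
Step 2: By the root test, |a_n|^(1/n) = 10^(1/n) * 10 / (n^(7/n) * 58) -> 10/58 as n -> infinity (since 10^(1/n) -> 1 and n^(7/n) -> 1)
Step 3: R = 1/lim|a_n|^(1/n) = 58/10 = 29/5

29/5


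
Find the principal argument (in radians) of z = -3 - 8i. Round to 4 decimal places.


Step 1: z = -3 - 8i
Step 2: arg(z) = atan2(-8, -3)
Step 3: arg(z) = -1.9296

-1.9296


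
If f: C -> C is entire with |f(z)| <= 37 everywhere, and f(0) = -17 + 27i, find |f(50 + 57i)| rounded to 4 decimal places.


Step 1: By Liouville's theorem, a bounded entire function is constant.
Step 2: f(z) = f(0) = -17 + 27i for all z.
Step 3: |f(w)| = |-17 + 27i| = sqrt(289 + 729)
Step 4: = 31.9061

31.9061


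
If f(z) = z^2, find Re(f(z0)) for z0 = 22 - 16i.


Step 1: z0 = 22 - 16i
Step 2: z0^2 = 22^2 - (-16)^2 - 704i
Step 3: real part = 484 - 256 = 228

228


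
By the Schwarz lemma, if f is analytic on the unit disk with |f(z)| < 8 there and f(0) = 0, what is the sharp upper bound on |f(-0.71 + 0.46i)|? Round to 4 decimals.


Step 1: g = f/8 maps D -> D with g(0) = 0, so by the Schwarz lemma |g(z)| <= |z|, i.e. |f(z)| <= 8|z|; this is sharp (f(z) = 8z).
Step 2: |z0|^2 = (-0.71)^2 + 0.46^2 = 0.7157
Step 3: |z0| = sqrt(0.7157) = 0.845991
Step 4: Best bound = 8 * |z0| = 8 * 0.845991 = 6.7679

6.7679


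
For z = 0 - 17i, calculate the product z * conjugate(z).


Step 1: conj(z) = 0 + 17i
Step 2: z * conj(z) = 0^2 + (-17)^2
Step 3: = 0 + 289 = 289

289


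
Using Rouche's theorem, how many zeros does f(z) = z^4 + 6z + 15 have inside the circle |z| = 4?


Step 1: On |z| = 4 the three terms have sizes |z^4| = 4^4 = 256, |6z| = 6*4 = 24, |15| = 15
Step 2: The dominant term is g(z) = z^4; let h(z) = 6z + 15 so f = g + h
Step 3: On |z| = 4: |g| = 256 and |h| <= 24 + 15 = 39
Step 4: Since 256 > 39, |h| < |g| on |z| = 4, so by Rouche f has the same number of zeros as g inside |z| < 4
Step 5: g(z) = z^4 has 4 zeros (all at the origin) inside |z| < 4. Answer = 4

4


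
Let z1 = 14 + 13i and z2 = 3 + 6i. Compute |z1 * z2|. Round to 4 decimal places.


Step 1: |z1| = sqrt(14^2 + 13^2) = sqrt(365)
Step 2: |z2| = sqrt(3^2 + 6^2) = sqrt(45)
Step 3: |z1*z2| = |z1|*|z2| = sqrt(365) * sqrt(45) = sqrt(365 * 45) = sqrt(16425)
Step 4: = 128.1601

128.1601


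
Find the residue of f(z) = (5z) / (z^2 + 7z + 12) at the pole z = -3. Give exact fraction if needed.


Step 1: Q(z) = z^2 + 7z + 12 = (z + 3)(z + 4)
Step 2: Q'(z) = 2z + 7
Step 3: Q'(-3) = 1, P(-3) = -15
Step 4: Res = P(-3)/Q'(-3) = -15/1 = -15

-15


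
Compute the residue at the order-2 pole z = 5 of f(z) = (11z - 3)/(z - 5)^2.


Step 1: Pole of order 2 at z = 5
Step 2: Res = lim d/dz [(z - 5)^2 * f(z)] as z -> 5
Step 3: (z - 5)^2 * f(z) = 11z - 3
Step 4: d/dz[11z - 3] = 11

11


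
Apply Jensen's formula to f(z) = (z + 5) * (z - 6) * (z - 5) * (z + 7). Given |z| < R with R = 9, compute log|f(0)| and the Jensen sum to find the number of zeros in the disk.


Jensen's formula: (1/2pi)*integral log|f(Re^it)|dt = log|f(0)| + sum_{|a_k|<R} log(R/|a_k|)
Step 1: f(0) = 5 * (-6) * (-5) * 7 = 1050
Step 2: log|f(0)| = log|-5| + log|6| + log|5| + log|-7| = 6.9565
Step 3: Zeros inside |z| < 9: -5, 6, 5, -7
Step 4: Jensen sum = log(9/5) + log(9/6) + log(9/5) + log(9/7) = 1.8324
Step 5: n(R) = number of terms in the Jensen sum = count of zeros inside |z| < 9 = 4

4


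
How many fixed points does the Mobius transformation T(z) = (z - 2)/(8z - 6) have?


Step 1: Fixed points satisfy T(z) = z
Step 2: 8z^2 - 7z + 2 = 0
Step 3: Discriminant = (-7)^2 - 4*8*2 = -15
Step 4: Number of fixed points = 2

2


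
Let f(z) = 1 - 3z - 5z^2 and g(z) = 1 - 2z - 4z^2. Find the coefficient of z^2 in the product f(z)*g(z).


Step 1: z^2 term in f*g comes from: (1)*(-4z^2) + (-3z)*(-2z) + (-5z^2)*(1)
Step 2: = -4 + 6 - 5
Step 3: = -3

-3


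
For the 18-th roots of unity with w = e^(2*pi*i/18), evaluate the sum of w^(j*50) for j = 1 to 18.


Step 1: The sum sum_{j=1}^{n} w^(k*j) equals n if n | k, else 0.
Step 2: Here n = 18, k = 50
Step 3: Does n divide k? 18 | 50 -> False
Step 4: Sum = 0

0


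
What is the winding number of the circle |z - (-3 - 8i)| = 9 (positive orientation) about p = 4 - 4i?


Step 1: Center c = (-3, -8), radius = 9
Step 2: |p - c|^2 = 7^2 + 4^2 = 65
Step 3: r^2 = 81
Step 4: |p-c| < r so winding number = 1

1


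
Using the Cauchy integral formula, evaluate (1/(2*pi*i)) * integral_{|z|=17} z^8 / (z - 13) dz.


Step 1: f(z) = z^8, a = 13 is inside |z| = 17
Step 2: By Cauchy integral formula: (1/(2pi*i)) * integral = f(a)
Step 3: f(13) = 13^8 = 815730721

815730721


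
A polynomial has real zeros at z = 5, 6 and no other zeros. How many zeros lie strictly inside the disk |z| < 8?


Step 1: Check each root:
  z = 5: |5| = 5 < 8
  z = 6: |6| = 6 < 8
Step 2: Count = 2

2


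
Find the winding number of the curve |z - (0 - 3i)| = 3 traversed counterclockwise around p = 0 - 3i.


Step 1: Center c = (0, -3), radius = 3
Step 2: |p - c|^2 = 0^2 + 0^2 = 0
Step 3: r^2 = 9
Step 4: |p-c| < r so winding number = 1

1


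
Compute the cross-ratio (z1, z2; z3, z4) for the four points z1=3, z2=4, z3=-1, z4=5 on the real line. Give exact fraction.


Step 1: (z1-z3)(z2-z4) = 4 * (-1) = -4
Step 2: (z1-z4)(z2-z3) = (-2) * 5 = -10
Step 3: Cross-ratio = 4/10 = 2/5

2/5


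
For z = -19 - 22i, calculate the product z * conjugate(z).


Step 1: conj(z) = -19 + 22i
Step 2: z * conj(z) = (-19)^2 + (-22)^2
Step 3: = 361 + 484 = 845

845


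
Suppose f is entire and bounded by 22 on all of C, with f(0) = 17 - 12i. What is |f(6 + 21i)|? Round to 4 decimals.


Step 1: By Liouville's theorem, a bounded entire function is constant.
Step 2: f(z) = f(0) = 17 - 12i for all z.
Step 3: |f(w)| = |17 - 12i| = sqrt(289 + 144)
Step 4: = 20.8087

20.8087


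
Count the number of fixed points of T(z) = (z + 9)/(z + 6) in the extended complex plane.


Step 1: Fixed points satisfy T(z) = z
Step 2: z^2 + 5z - 9 = 0
Step 3: Discriminant = 5^2 - 4*1*(-9) = 61
Step 4: Number of fixed points = 2

2


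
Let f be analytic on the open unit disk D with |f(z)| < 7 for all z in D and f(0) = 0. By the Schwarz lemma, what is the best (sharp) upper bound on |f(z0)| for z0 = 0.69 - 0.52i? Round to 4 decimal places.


Step 1: g = f/7 maps D -> D with g(0) = 0, so by the Schwarz lemma |g(z)| <= |z|, i.e. |f(z)| <= 7|z|; this is sharp (f(z) = 7z).
Step 2: |z0|^2 = 0.69^2 + (-0.52)^2 = 0.7465
Step 3: |z0| = sqrt(0.7465) = 0.864002
Step 4: Best bound = 7 * |z0| = 7 * 0.864002 = 6.048

6.048


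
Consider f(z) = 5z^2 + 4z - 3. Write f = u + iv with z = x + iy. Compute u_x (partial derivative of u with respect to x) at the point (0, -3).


Step 1: f(z) = 5(x+iy)^2 + 4(x+iy) - 3
Step 2: u = 5(x^2 - y^2) + 4x - 3
Step 3: u_x = 10x + 4
Step 4: At (0, -3): u_x = 0 + 4 = 4

4


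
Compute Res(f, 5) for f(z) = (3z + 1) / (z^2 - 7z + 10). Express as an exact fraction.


Step 1: Q(z) = z^2 - 7z + 10 = (z - 5)(z - 2)
Step 2: Q'(z) = 2z - 7
Step 3: Q'(5) = 3, P(5) = 16
Step 4: Res = P(5)/Q'(5) = 16/3 = 16/3

16/3


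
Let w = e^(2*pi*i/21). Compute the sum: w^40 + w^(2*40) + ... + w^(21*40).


Step 1: The sum sum_{j=1}^{n} w^(k*j) equals n if n | k, else 0.
Step 2: Here n = 21, k = 40
Step 3: Does n divide k? 21 | 40 -> False
Step 4: Sum = 0

0


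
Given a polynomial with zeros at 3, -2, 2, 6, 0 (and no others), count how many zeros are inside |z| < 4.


Step 1: Check each root:
  z = 3: |3| = 3 < 4
  z = -2: |-2| = 2 < 4
  z = 2: |2| = 2 < 4
  z = 6: |6| = 6 >= 4
  z = 0: |0| = 0 < 4
Step 2: Count = 4

4


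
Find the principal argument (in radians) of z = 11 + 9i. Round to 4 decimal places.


Step 1: z = 11 + 9i
Step 2: arg(z) = atan2(9, 11)
Step 3: arg(z) = 0.6857

0.6857


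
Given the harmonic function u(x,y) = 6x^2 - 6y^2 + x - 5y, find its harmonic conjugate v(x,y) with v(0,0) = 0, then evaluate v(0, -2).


Step 1: v_x = -u_y = 12y + 5
Step 2: v_y = u_x = 12x + 1
Step 3: v = 12xy + 5x + y + C
Step 4: v(0,0) = 0 => C = 0
Step 5: v(0, -2) = -2

-2


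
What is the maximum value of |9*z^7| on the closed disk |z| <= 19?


Step 1: On |z| = 19, |f(z)| = 9 * |z|^7 = 9 * 19^7
Step 2: By maximum modulus principle, maximum is on boundary.
Step 3: Maximum = 9 * 893871739 = 8044845651

8044845651


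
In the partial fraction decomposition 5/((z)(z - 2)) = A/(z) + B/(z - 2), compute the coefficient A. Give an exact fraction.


Step 1: Multiply both sides by (z) and set z = 0
Step 2: A = 5 / (0 - 2)
Step 3: A = 5 / (-2)
Step 4: A = -5/2

-5/2


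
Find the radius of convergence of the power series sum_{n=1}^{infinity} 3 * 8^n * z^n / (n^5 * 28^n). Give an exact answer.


Step 1: General term a_n = 3 * 8^n / (n^5 * 28^n)
Step 2: By the root test, |a_n|^(1/n) = 3^(1/n) * 8 / (n^(5/n) * 28) -> 8/28 as n -> infinity (since 3^(1/n) -> 1 and n^(5/n) -> 1)
Step 3: R = 1/lim|a_n|^(1/n) = 28/8 = 7/2

7/2


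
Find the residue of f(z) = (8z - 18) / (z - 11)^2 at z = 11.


Step 1: Pole of order 2 at z = 11
Step 2: Res = lim d/dz [(z - 11)^2 * f(z)] as z -> 11
Step 3: (z - 11)^2 * f(z) = 8z - 18
Step 4: d/dz[8z - 18] = 8

8


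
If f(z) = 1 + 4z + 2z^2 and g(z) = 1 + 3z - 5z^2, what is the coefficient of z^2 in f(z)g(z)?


Step 1: z^2 term in f*g comes from: (1)*(-5z^2) + (4z)*(3z) + (2z^2)*(1)
Step 2: = -5 + 12 + 2
Step 3: = 9

9


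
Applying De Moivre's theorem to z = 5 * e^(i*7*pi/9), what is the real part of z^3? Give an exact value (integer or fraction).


Step 1: By De Moivre's theorem, z^3 = 5^3 * e^(i*3*7*pi/9) = 125 * (cos(7*pi/3) + i*sin(7*pi/3))
Step 2: |z|^3 = 5^3 = 125
Step 3: Reduce the angle mod 2*pi: 7*pi/3 - 2*pi = pi/3
Step 4: cos(pi/3) = 1/2
Step 5: Re(z^3) = 125 * 1/2 = 125/2

125/2


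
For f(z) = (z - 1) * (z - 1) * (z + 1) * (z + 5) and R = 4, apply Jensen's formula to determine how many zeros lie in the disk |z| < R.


Jensen's formula: (1/2pi)*integral log|f(Re^it)|dt = log|f(0)| + sum_{|a_k|<R} log(R/|a_k|)
Step 1: f(0) = (-1) * (-1) * 1 * 5 = 5
Step 2: log|f(0)| = log|1| + log|1| + log|-1| + log|-5| = 1.6094
Step 3: Zeros inside |z| < 4: 1, 1, -1
Step 4: Jensen sum = log(4/1) + log(4/1) + log(4/1) = 4.1589
Step 5: n(R) = number of terms in the Jensen sum = count of zeros inside |z| < 4 = 3

3


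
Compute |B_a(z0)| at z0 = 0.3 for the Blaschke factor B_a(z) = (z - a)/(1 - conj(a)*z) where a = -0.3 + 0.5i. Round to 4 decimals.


Step 1: Numerator z0 - a = 0.3 - (-0.3 + 0.5i) = 0.6 - 0.5i
Step 2: Denominator 1 - conj(a)*z0 = 1 - (-0.3 - 0.5i)*0.3 = 1.09 + 0.15i
Step 3: |z0 - a|^2 = 0.6^2 + (-0.5)^2 = 0.61; |1 - conj(a)*z0|^2 = 1.09^2 + 0.15^2 = 1.2106
Step 4: |B_a(0.3)| = sqrt(0.61 / 1.2106) = sqrt(0.503882)
Step 5: = 0.7098

0.7098


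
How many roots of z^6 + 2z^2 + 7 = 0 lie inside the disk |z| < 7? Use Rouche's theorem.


Step 1: On |z| = 7 the three terms have sizes |z^6| = 7^6 = 117649, |2z^2| = 2*7^2 = 98, |7| = 7
Step 2: The dominant term is g(z) = z^6; let h(z) = 2z^2 + 7 so f = g + h
Step 3: On |z| = 7: |g| = 117649 and |h| <= 98 + 7 = 105
Step 4: Since 117649 > 105, |h| < |g| on |z| = 7, so by Rouche f has the same number of zeros as g inside |z| < 7
Step 5: g(z) = z^6 has 6 zeros (all at the origin) inside |z| < 7. Answer = 6

6


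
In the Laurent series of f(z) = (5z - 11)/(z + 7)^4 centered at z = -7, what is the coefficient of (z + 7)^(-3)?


Step 1: Write the numerator in powers of (z + 7): 5z - 11 = 5(z + 7) + (5*(-7) - 11) = 5(z + 7) - 46
Step 2: Divide by (z + 7)^4: f(z) = -46(z + 7)^(-4) + 5(z + 7)^(-3)
Step 3: This finite sum is the Laurent series of f about z = -7.
Step 4: Coefficient of (z + 7)^(-3) = coefficient of (z + 7) in the re-centred numerator = 5

5


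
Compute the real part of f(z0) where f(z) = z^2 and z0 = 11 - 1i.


Step 1: z0 = 11 - 1i
Step 2: z0^2 = 11^2 - (-1)^2 - 22i
Step 3: real part = 121 - 1 = 120

120


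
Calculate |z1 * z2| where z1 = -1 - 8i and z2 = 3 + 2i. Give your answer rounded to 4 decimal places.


Step 1: |z1| = sqrt((-1)^2 + (-8)^2) = sqrt(65)
Step 2: |z2| = sqrt(3^2 + 2^2) = sqrt(13)
Step 3: |z1*z2| = |z1|*|z2| = sqrt(65) * sqrt(13) = sqrt(65 * 13) = sqrt(845)
Step 4: = 29.0689

29.0689


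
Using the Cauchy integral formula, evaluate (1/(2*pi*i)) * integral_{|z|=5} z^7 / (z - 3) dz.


Step 1: f(z) = z^7, a = 3 is inside |z| = 5
Step 2: By Cauchy integral formula: (1/(2pi*i)) * integral = f(a)
Step 3: f(3) = 3^7 = 2187

2187


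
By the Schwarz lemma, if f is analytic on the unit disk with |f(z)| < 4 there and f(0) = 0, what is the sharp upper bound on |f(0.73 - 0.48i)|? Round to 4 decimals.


Step 1: g = f/4 maps D -> D with g(0) = 0, so by the Schwarz lemma |g(z)| <= |z|, i.e. |f(z)| <= 4|z|; this is sharp (f(z) = 4z).
Step 2: |z0|^2 = 0.73^2 + (-0.48)^2 = 0.7633
Step 3: |z0| = sqrt(0.7633) = 0.87367
Step 4: Best bound = 4 * |z0| = 4 * 0.87367 = 3.4947

3.4947


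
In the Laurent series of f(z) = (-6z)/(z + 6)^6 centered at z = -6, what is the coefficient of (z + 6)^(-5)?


Step 1: Write the numerator in powers of (z + 6): -6z = -6(z + 6) + (-6*(-6) + 0) = -6(z + 6) + 36
Step 2: Divide by (z + 6)^6: f(z) = 36(z + 6)^(-6) - 6(z + 6)^(-5)
Step 3: This finite sum is the Laurent series of f about z = -6.
Step 4: Coefficient of (z + 6)^(-5) = coefficient of (z + 6) in the re-centred numerator = -6

-6


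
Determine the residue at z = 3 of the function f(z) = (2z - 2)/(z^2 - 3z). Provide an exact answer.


Step 1: Q(z) = z^2 - 3z = (z - 3)(z)
Step 2: Q'(z) = 2z - 3
Step 3: Q'(3) = 3, P(3) = 4
Step 4: Res = P(3)/Q'(3) = 4/3 = 4/3

4/3


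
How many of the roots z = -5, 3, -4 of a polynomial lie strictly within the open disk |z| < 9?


Step 1: Check each root:
  z = -5: |-5| = 5 < 9
  z = 3: |3| = 3 < 9
  z = -4: |-4| = 4 < 9
Step 2: Count = 3

3


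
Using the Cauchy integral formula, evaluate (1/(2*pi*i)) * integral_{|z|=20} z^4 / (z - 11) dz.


Step 1: f(z) = z^4, a = 11 is inside |z| = 20
Step 2: By Cauchy integral formula: (1/(2pi*i)) * integral = f(a)
Step 3: f(11) = 11^4 = 14641

14641


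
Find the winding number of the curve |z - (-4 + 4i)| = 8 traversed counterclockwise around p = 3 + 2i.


Step 1: Center c = (-4, 4), radius = 8
Step 2: |p - c|^2 = 7^2 + (-2)^2 = 53
Step 3: r^2 = 64
Step 4: |p-c| < r so winding number = 1

1


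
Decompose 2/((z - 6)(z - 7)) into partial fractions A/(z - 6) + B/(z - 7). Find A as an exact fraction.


Step 1: Multiply both sides by (z - 6) and set z = 6
Step 2: A = 2 / (6 - 7)
Step 3: A = 2 / (-1)
Step 4: A = -2

-2


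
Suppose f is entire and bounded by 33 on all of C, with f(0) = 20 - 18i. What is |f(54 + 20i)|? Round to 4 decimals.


Step 1: By Liouville's theorem, a bounded entire function is constant.
Step 2: f(z) = f(0) = 20 - 18i for all z.
Step 3: |f(w)| = |20 - 18i| = sqrt(400 + 324)
Step 4: = 26.9072

26.9072


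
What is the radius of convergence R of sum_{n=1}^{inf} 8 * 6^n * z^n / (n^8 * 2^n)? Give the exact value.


Step 1: General term a_n = 8 * 6^n / (n^8 * 2^n)
Step 2: By the root test, |a_n|^(1/n) = 8^(1/n) * 6 / (n^(8/n) * 2) -> 6/2 as n -> infinity (since 8^(1/n) -> 1 and n^(8/n) -> 1)
Step 3: R = 1/lim|a_n|^(1/n) = 2/6 = 1/3

1/3


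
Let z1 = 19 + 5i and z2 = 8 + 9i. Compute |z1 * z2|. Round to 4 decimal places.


Step 1: |z1| = sqrt(19^2 + 5^2) = sqrt(386)
Step 2: |z2| = sqrt(8^2 + 9^2) = sqrt(145)
Step 3: |z1*z2| = |z1|*|z2| = sqrt(386) * sqrt(145) = sqrt(386 * 145) = sqrt(55970)
Step 4: = 236.5798

236.5798


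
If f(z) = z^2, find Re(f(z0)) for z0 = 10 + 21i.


Step 1: z0 = 10 + 21i
Step 2: z0^2 = 10^2 - 21^2 + 420i
Step 3: real part = 100 - 441 = -341

-341


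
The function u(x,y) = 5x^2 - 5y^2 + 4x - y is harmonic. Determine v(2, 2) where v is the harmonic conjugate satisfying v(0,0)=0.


Step 1: v_x = -u_y = 10y + 1
Step 2: v_y = u_x = 10x + 4
Step 3: v = 10xy + x + 4y + C
Step 4: v(0,0) = 0 => C = 0
Step 5: v(2, 2) = 50

50


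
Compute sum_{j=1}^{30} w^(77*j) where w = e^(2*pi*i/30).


Step 1: The sum sum_{j=1}^{n} w^(k*j) equals n if n | k, else 0.
Step 2: Here n = 30, k = 77
Step 3: Does n divide k? 30 | 77 -> False
Step 4: Sum = 0

0


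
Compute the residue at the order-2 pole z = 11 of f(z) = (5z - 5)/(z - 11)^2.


Step 1: Pole of order 2 at z = 11
Step 2: Res = lim d/dz [(z - 11)^2 * f(z)] as z -> 11
Step 3: (z - 11)^2 * f(z) = 5z - 5
Step 4: d/dz[5z - 5] = 5

5


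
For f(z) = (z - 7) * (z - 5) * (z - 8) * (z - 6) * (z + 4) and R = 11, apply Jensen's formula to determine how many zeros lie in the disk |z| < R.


Jensen's formula: (1/2pi)*integral log|f(Re^it)|dt = log|f(0)| + sum_{|a_k|<R} log(R/|a_k|)
Step 1: f(0) = (-7) * (-5) * (-8) * (-6) * 4 = 6720
Step 2: log|f(0)| = log|7| + log|5| + log|8| + log|6| + log|-4| = 8.8128
Step 3: Zeros inside |z| < 11: 7, 5, 8, 6, -4
Step 4: Jensen sum = log(11/7) + log(11/5) + log(11/8) + log(11/6) + log(11/4) = 3.1766
Step 5: n(R) = number of terms in the Jensen sum = count of zeros inside |z| < 11 = 5

5


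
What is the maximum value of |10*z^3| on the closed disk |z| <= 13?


Step 1: On |z| = 13, |f(z)| = 10 * |z|^3 = 10 * 13^3
Step 2: By maximum modulus principle, maximum is on boundary.
Step 3: Maximum = 10 * 2197 = 21970

21970


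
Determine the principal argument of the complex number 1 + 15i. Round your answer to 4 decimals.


Step 1: z = 1 + 15i
Step 2: arg(z) = atan2(15, 1)
Step 3: arg(z) = 1.5042

1.5042


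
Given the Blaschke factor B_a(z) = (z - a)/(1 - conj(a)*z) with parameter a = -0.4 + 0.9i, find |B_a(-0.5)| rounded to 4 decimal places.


Step 1: Numerator z0 - a = -0.5 - (-0.4 + 0.9i) = -0.1 - 0.9i
Step 2: Denominator 1 - conj(a)*z0 = 1 - (-0.4 - 0.9i)*(-0.5) = 0.8 - 0.45i
Step 3: |z0 - a|^2 = (-0.1)^2 + (-0.9)^2 = 0.82; |1 - conj(a)*z0|^2 = 0.8^2 + (-0.45)^2 = 0.8425
Step 4: |B_a(-0.5)| = sqrt(0.82 / 0.8425) = sqrt(0.973294)
Step 5: = 0.9866

0.9866


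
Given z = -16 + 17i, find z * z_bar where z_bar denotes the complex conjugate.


Step 1: conj(z) = -16 - 17i
Step 2: z * conj(z) = (-16)^2 + 17^2
Step 3: = 256 + 289 = 545

545


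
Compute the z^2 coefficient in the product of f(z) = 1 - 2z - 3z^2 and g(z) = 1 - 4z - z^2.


Step 1: z^2 term in f*g comes from: (1)*(-z^2) + (-2z)*(-4z) + (-3z^2)*(1)
Step 2: = -1 + 8 - 3
Step 3: = 4

4


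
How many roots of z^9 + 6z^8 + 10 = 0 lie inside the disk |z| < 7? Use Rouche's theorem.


Step 1: On |z| = 7 the three terms have sizes |z^9| = 7^9 = 40353607, |6z^8| = 6*7^8 = 34588806, |10| = 10
Step 2: The dominant term is g(z) = z^9; let h(z) = 6z^8 + 10 so f = g + h
Step 3: On |z| = 7: |g| = 40353607 and |h| <= 34588806 + 10 = 34588816
Step 4: Since 40353607 > 34588816, |h| < |g| on |z| = 7, so by Rouche f has the same number of zeros as g inside |z| < 7
Step 5: g(z) = z^9 has 9 zeros (all at the origin) inside |z| < 7. Answer = 9

9


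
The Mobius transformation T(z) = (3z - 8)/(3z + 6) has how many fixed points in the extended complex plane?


Step 1: Fixed points satisfy T(z) = z
Step 2: 3z^2 + 3z + 8 = 0
Step 3: Discriminant = 3^2 - 4*3*8 = -87
Step 4: Number of fixed points = 2

2


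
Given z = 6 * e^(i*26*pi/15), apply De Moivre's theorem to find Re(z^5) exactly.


Step 1: By De Moivre's theorem, z^5 = 6^5 * e^(i*5*26*pi/15) = 7776 * (cos(26*pi/3) + i*sin(26*pi/3))
Step 2: |z|^5 = 6^5 = 7776
Step 3: Reduce the angle mod 2*pi: 26*pi/3 - 8*pi = 2*pi/3
Step 4: cos(2*pi/3) = -1/2
Step 5: Re(z^5) = 7776 * (-1/2) = -3888

-3888


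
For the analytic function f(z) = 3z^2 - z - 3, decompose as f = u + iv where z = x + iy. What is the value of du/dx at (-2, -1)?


Step 1: f(z) = 3(x+iy)^2 - (x+iy) - 3
Step 2: u = 3(x^2 - y^2) - x - 3
Step 3: u_x = 6x - 1
Step 4: At (-2, -1): u_x = -12 - 1 = -13

-13


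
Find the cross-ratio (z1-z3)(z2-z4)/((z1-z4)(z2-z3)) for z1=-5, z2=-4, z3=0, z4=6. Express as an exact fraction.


Step 1: (z1-z3)(z2-z4) = (-5) * (-10) = 50
Step 2: (z1-z4)(z2-z3) = (-11) * (-4) = 44
Step 3: Cross-ratio = 50/44 = 25/22

25/22


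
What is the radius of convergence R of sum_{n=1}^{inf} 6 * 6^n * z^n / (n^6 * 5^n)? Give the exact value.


Step 1: General term a_n = 6 * 6^n / (n^6 * 5^n)
Step 2: By the root test, |a_n|^(1/n) = 6^(1/n) * 6 / (n^(6/n) * 5) -> 6/5 as n -> infinity (since 6^(1/n) -> 1 and n^(6/n) -> 1)
Step 3: R = 1/lim|a_n|^(1/n) = 5/6

5/6


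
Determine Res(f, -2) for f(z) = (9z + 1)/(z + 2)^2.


Step 1: Pole of order 2 at z = -2
Step 2: Res = lim d/dz [(z + 2)^2 * f(z)] as z -> -2
Step 3: (z + 2)^2 * f(z) = 9z + 1
Step 4: d/dz[9z + 1] = 9

9


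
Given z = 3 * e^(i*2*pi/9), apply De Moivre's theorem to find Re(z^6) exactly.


Step 1: By De Moivre's theorem, z^6 = 3^6 * e^(i*6*2*pi/9) = 729 * (cos(4*pi/3) + i*sin(4*pi/3))
Step 2: |z|^6 = 3^6 = 729
Step 3: The angle 4*pi/3 already lies in [0, 2*pi)
Step 4: cos(4*pi/3) = -1/2
Step 5: Re(z^6) = 729 * (-1/2) = -729/2

-729/2


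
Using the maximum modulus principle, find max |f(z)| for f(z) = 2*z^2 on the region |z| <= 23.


Step 1: On |z| = 23, |f(z)| = 2 * |z|^2 = 2 * 23^2
Step 2: By maximum modulus principle, maximum is on boundary.
Step 3: Maximum = 2 * 529 = 1058

1058


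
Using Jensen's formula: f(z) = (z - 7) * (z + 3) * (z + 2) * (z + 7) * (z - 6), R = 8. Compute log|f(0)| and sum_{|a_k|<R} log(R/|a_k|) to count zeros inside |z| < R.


Jensen's formula: (1/2pi)*integral log|f(Re^it)|dt = log|f(0)| + sum_{|a_k|<R} log(R/|a_k|)
Step 1: f(0) = (-7) * 3 * 2 * 7 * (-6) = 1764
Step 2: log|f(0)| = log|7| + log|-3| + log|-2| + log|-7| + log|6| = 7.4753
Step 3: Zeros inside |z| < 8: 7, -3, -2, -7, 6
Step 4: Jensen sum = log(8/7) + log(8/3) + log(8/2) + log(8/7) + log(8/6) = 2.9219
Step 5: n(R) = number of terms in the Jensen sum = count of zeros inside |z| < 8 = 5

5


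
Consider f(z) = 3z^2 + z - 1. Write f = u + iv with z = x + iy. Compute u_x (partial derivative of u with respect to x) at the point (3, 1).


Step 1: f(z) = 3(x+iy)^2 + (x+iy) - 1
Step 2: u = 3(x^2 - y^2) + x - 1
Step 3: u_x = 6x + 1
Step 4: At (3, 1): u_x = 18 + 1 = 19

19


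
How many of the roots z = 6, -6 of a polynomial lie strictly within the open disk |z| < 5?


Step 1: Check each root:
  z = 6: |6| = 6 >= 5
  z = -6: |-6| = 6 >= 5
Step 2: Count = 0

0


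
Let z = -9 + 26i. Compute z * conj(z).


Step 1: conj(z) = -9 - 26i
Step 2: z * conj(z) = (-9)^2 + 26^2
Step 3: = 81 + 676 = 757

757


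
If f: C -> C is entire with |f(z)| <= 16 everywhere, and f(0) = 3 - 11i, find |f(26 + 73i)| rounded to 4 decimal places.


Step 1: By Liouville's theorem, a bounded entire function is constant.
Step 2: f(z) = f(0) = 3 - 11i for all z.
Step 3: |f(w)| = |3 - 11i| = sqrt(9 + 121)
Step 4: = 11.4018

11.4018


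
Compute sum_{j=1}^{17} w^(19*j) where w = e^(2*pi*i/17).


Step 1: The sum sum_{j=1}^{n} w^(k*j) equals n if n | k, else 0.
Step 2: Here n = 17, k = 19
Step 3: Does n divide k? 17 | 19 -> False
Step 4: Sum = 0

0


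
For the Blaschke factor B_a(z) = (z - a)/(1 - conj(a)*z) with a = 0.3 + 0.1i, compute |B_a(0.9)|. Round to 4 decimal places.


Step 1: Numerator z0 - a = 0.9 - (0.3 + 0.1i) = 0.6 - 0.1i
Step 2: Denominator 1 - conj(a)*z0 = 1 - (0.3 - 0.1i)*0.9 = 0.73 + 0.09i
Step 3: |z0 - a|^2 = 0.6^2 + (-0.1)^2 = 0.37; |1 - conj(a)*z0|^2 = 0.73^2 + 0.09^2 = 0.541
Step 4: |B_a(0.9)| = sqrt(0.37 / 0.541) = sqrt(0.683919)
Step 5: = 0.827

0.827


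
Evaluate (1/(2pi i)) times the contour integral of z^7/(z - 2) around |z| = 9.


Step 1: f(z) = z^7, a = 2 is inside |z| = 9
Step 2: By Cauchy integral formula: (1/(2pi*i)) * integral = f(a)
Step 3: f(2) = 2^7 = 128

128
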